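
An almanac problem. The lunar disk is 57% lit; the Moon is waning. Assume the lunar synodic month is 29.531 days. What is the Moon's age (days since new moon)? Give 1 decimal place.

21.5 days

Invert f = (1 − cos θ)/2 to get cos θ = 1 − 2(0.57) = -0.140, hence θ₀ = arccos -0.140 = 98.0°.
A waning Moon lies in 180°–360°, so θ = 360° − 98.0° = 262.0°.
That fraction of the synodic month is 262.0/360 × 29.531 d ≈ 21.49 d.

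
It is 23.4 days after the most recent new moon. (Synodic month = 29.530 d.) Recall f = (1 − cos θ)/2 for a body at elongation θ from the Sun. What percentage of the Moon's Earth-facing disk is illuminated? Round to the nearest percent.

Elongation θ = 360° × 23.4/29.530 ≈ 285.3°.
With cos θ = 0.263, the lit fraction is (1 − 0.263)/2 ≈ 0.368, so 37%.

37%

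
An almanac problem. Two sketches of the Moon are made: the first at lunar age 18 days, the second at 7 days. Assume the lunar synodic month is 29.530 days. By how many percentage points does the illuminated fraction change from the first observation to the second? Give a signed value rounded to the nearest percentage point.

First observation: θ = 360°·18/29.530 = 219.4°, so f = 0.886.
Second observation: θ = 85.3°, f = 0.459.
Δf = 0.459 − 0.886 = -0.427, i.e. -43 pp.

-43 percentage points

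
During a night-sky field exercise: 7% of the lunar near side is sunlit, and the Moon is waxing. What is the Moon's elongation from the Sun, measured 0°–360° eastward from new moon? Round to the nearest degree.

Invert f = (1 − cos θ)/2 to get cos θ = 1 − 2(0.07) = 0.860, hence θ₀ = arccos 0.860 = 30.7°.
The Moon is waxing (0°–180°), so θ = 30.7° directly.

31°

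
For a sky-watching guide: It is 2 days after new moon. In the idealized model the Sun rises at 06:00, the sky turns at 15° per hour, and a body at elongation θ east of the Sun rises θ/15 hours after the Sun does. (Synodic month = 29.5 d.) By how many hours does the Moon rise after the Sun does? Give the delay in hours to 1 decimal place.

1.6 h

Phase angle: θ = 360°·(2 d)/(29.5 d) = 24.4°.
Delay after the Sun = 24.4° / (15°/h) ≈ 1.63 h.
So the Moon rises 1.63 h after the Sun.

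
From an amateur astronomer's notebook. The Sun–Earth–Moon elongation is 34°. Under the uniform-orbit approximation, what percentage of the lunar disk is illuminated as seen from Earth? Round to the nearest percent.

9%

f = (1 − cos 34°)/2 = (1 − 0.829)/2 ≈ 0.085, i.e. 9%.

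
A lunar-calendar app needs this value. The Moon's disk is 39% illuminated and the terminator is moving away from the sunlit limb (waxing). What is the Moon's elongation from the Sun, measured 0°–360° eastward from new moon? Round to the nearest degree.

77°

cos θ = 1 − 2f = 0.220, giving a principal value of 77.3°.
Before full moon the principal value applies: θ = 77.3°.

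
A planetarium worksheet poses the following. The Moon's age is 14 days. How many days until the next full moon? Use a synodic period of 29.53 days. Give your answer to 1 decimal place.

0.8 days

Full moon occurs at elongation 180°, i.e. at age 29.53 × 180/360 = 14.765 d.
That is 14.765 − 14 = 0.765 days ahead.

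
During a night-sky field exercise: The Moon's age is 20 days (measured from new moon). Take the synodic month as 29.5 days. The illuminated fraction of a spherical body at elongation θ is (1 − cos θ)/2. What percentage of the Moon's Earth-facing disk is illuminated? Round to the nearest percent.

The Moon has covered 20/29.5 of its cycle, so θ ≈ 360° × 20/29.5 = 244.1°.
cos 244.1° = (-0.437), so f = (1 − (-0.437))/2 = 0.719, so 72%.

72%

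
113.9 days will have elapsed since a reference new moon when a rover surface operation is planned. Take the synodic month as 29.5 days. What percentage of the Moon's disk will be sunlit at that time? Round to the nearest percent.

18%

Reduce mod P: 113.9 − 3×29.5 = 25.40 d into the current lunation.
The Moon has covered 25.40/29.5 of its cycle, so θ ≈ 360° × 25.40/29.5 = 310.0°.
cos 310.0° = 0.642, so f = (1 − 0.642)/2 = 0.179, so 18%.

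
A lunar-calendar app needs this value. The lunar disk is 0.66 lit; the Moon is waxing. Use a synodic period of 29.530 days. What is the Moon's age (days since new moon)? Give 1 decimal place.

Invert f = (1 − cos θ)/2 to get cos θ = 1 − 2(0.66) = -0.320, hence θ₀ = arccos -0.320 = 108.7°.
The Moon is waxing (0°–180°), so θ = 108.7° directly.
At 360°/29.530 d per day, 108.7° corresponds to 8.91 days.

8.9 days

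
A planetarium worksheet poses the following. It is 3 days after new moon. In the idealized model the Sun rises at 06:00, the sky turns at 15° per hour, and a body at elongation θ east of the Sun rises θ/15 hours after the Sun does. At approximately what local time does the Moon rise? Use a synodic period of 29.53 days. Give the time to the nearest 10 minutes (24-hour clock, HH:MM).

08:30

Phase angle: θ = 360°·(3 d)/(29.53 d) = 36.6°.
At 15° of sky rotation per hour, 36.6° corresponds to a 2.44 h lag.
06:00 + 2.438 h ≈ 08:26 → 08:30 to the nearest ten minutes.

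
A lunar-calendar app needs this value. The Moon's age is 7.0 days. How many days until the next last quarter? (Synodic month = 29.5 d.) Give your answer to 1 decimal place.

Last quarter is 0.75 of the way through the cycle: age 0.75 × 29.5 = 22.125 d.
So 15.125 days remain (22.125 − 7.0).

15.1 days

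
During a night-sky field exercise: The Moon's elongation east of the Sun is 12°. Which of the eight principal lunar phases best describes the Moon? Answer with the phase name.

new moon

12° lies in the new moon sector of the 8-phase cycle.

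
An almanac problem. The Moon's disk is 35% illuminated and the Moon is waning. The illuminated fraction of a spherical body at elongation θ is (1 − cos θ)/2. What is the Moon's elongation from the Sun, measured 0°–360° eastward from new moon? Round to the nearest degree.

287°

From f = (1 − cos θ)/2: cos θ = 1 − 2×0.35 = 0.300; arccos → 72.5°.
Since the Moon is past full (waning), take the reflex angle: θ = 360° − 72.5° = 287.5°.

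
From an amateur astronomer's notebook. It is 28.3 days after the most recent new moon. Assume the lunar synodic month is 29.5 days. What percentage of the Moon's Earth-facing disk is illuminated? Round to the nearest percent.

2%

Elongation θ = 360° × 28.3/29.5 ≈ 345.4°.
Illuminated fraction = (1 − cos 345.4°)/2 = (1 − 0.968)/2 ≈ 0.016, so 2%.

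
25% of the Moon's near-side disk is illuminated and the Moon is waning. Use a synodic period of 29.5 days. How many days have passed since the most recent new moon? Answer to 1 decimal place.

cos θ = 1 − 2f = 0.500, giving a principal value of 60.0°.
A waning Moon lies in 180°–360°, so θ = 360° − 60.0° = 300.0°.
That fraction of the synodic month is 300.0/360 × 29.5 d ≈ 24.58 d.

24.6 days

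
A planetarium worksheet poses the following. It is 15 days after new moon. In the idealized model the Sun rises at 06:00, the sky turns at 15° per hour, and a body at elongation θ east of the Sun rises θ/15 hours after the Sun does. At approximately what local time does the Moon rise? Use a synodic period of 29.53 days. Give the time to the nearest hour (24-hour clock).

Elongation θ = 360° × 15/29.53 ≈ 182.9°.
Delay after the Sun = 182.9° / (15°/h) ≈ 12.19 h.
06:00 + 12.19 h ≈ 18:11 → 18:00 to the nearest hour.

18:00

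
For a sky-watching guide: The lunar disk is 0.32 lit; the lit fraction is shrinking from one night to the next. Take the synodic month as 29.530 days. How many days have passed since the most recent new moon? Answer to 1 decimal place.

Invert f = (1 − cos θ)/2 to get cos θ = 1 − 2(0.32) = 0.360, hence θ₀ = arccos 0.360 = 68.9°.
Since the Moon is past full (waning), take the reflex angle: θ = 360° − 68.9° = 291.1°.
That fraction of the synodic month is 291.1/360 × 29.530 d ≈ 23.88 d.

23.9 days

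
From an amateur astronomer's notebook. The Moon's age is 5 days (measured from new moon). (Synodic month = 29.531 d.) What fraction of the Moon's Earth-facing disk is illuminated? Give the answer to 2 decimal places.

0.26

The Moon has covered 5/29.531 of its cycle, so θ ≈ 360° × 5/29.531 = 61.0°.
cos 61.0° = 0.486, so f = (1 − 0.486)/2 = 0.257.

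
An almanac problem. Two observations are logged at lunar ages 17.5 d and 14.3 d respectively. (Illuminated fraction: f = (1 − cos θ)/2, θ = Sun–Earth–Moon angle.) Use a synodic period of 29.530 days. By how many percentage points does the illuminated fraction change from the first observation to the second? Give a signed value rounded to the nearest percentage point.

+8 pp

First observation: θ = 360°·17.5/29.530 = 213.3°, so f = 0.918.
Second observation: θ = 174.3°, f = 0.998.
Δf = 0.998 − 0.918 = +0.080, i.e. +8 pp.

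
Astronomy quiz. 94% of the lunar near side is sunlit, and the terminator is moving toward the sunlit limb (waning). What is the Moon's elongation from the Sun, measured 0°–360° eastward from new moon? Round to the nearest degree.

208°

cos θ = 1 − 2f = -0.880, giving a principal value of 151.6°.
Waning ⇒ past full, so θ = 360° − 151.6° = 208.4°.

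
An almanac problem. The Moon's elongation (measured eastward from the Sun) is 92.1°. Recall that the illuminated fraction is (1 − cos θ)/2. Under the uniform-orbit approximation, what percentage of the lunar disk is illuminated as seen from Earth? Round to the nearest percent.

cos 92.1° = (-0.037), so f = (1 − (-0.037))/2 = 0.518, i.e. 52%.

52%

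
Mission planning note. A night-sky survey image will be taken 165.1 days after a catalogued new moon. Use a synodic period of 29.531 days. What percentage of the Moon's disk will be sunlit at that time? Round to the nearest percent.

Reduce mod P: 165.1 − 5×29.531 = 17.44 d into the current lunation.
The Moon has covered 17.44/29.531 of its cycle, so θ ≈ 360° × 17.44/29.531 = 212.7°.
Illuminated fraction = (1 − cos 212.7°)/2 = (1 − (-0.842))/2 ≈ 0.921, so 92%.

92%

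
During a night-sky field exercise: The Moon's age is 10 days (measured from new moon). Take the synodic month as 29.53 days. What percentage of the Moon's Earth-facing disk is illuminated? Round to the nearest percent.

76%

The Moon has covered 10/29.53 of its cycle, so θ ≈ 360° × 10/29.53 = 121.9°.
Illuminated fraction = (1 − cos 121.9°)/2 = (1 − (-0.529))/2 ≈ 0.764, so 76%.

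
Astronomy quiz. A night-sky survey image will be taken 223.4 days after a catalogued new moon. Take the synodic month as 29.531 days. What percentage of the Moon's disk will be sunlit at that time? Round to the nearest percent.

96%

Reduce mod P: 223.4 − 7×29.531 = 16.68 d into the current lunation.
Phase angle: θ = 360°·(16.68 d)/(29.531 d) = 203.4°.
Illuminated fraction = (1 − cos 203.4°)/2 = (1 − (-0.918))/2 ≈ 0.959, so 96%.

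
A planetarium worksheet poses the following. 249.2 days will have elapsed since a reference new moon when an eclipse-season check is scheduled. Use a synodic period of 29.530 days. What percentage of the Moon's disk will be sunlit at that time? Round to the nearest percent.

96%

249.2/29.530 = 8.439 lunations, so 8 complete cycles and 12.96 d into the next.
The Moon has covered 12.96/29.530 of its cycle, so θ ≈ 360° × 12.96/29.530 = 158.0°.
Illuminated fraction = (1 − cos 158.0°)/2 = (1 − (-0.927))/2 ≈ 0.964, so 96%.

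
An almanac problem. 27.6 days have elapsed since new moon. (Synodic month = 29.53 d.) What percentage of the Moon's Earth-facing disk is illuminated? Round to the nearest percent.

Elongation θ = 360° × 27.6/29.53 ≈ 336.5°.
cos 336.5° = 0.917, so f = (1 − 0.917)/2 = 0.042, so 4%.

4%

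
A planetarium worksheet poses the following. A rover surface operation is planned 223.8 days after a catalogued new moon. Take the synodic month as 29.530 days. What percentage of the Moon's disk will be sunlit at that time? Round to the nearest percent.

94%

Reduce mod P: 223.8 − 7×29.530 = 17.09 d into the current lunation.
Phase angle: θ = 360°·(17.09 d)/(29.530 d) = 208.3°.
cos 208.3° = (-0.880), so f = (1 − (-0.880))/2 = 0.940, so 94%.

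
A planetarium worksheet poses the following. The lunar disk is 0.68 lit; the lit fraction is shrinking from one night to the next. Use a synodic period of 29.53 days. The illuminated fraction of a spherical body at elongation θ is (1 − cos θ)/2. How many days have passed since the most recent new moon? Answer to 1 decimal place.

From f = (1 − cos θ)/2: cos θ = 1 − 2×0.68 = -0.360; arccos → 111.1°.
Since the Moon is past full (waning), take the reflex angle: θ = 360° − 111.1° = 248.9°.
Age = 29.53 × 248.9°/360° ≈ 20.42 days.

20.4 days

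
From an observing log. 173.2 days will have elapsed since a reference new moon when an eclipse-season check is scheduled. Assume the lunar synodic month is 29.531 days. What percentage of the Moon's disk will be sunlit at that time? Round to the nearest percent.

17%

173.2 d spans 5 complete synodic months (5 × 29.531 = 147.66 d) plus 25.54 d.
Phase angle: θ = 360°·(25.54 d)/(29.531 d) = 311.4°.
With cos θ = 0.661, the lit fraction is (1 − 0.661)/2 ≈ 0.169, so 17%.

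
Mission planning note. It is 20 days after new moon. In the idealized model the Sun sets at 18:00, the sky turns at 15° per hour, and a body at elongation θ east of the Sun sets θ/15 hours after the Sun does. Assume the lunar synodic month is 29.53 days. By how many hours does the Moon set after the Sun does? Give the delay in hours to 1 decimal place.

16.3 h

The Moon has covered 20/29.53 of its cycle, so θ ≈ 360° × 20/29.53 = 243.8°.
Delay after the Sun = 243.8° / (15°/h) ≈ 16.25 h.
So the Moon sets 16.25 h after the Sun.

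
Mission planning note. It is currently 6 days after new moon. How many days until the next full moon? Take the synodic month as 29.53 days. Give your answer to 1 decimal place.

Full moon occurs at elongation 180°, i.e. at age 29.53 × 180/360 = 14.765 d.
That is 14.765 − 6 = 8.765 days ahead.

8.8 days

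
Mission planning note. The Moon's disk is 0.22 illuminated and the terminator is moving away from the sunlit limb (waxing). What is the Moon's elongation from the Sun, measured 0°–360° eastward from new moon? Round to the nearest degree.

56°

Invert f = (1 − cos θ)/2 to get cos θ = 1 − 2(0.22) = 0.560, hence θ₀ = arccos 0.560 = 55.9°.
Waxing ⇒ before full, so θ = 55.9°.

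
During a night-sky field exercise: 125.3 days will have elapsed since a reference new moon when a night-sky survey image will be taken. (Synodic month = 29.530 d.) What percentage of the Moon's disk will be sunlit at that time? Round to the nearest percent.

48%

125.3/29.530 = 4.243 lunations, so 4 complete cycles and 7.18 d into the next.
Phase angle: θ = 360°·(7.18 d)/(29.530 d) = 87.5°.
cos 87.5° = 0.043, so f = (1 − 0.043)/2 = 0.478, so 48%.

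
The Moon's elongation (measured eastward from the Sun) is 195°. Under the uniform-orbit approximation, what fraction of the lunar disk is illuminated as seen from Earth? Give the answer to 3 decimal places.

0.983

cos 195° = (-0.966), so f = (1 − (-0.966))/2 = 0.983.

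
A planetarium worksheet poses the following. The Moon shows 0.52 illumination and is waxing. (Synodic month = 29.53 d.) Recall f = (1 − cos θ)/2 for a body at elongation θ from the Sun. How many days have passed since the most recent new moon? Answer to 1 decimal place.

From f = (1 − cos θ)/2: cos θ = 1 − 2×0.52 = -0.040; arccos → 92.3°.
The Moon is waxing (0°–180°), so θ = 92.3° directly.
At 360°/29.53 d per day, 92.3° corresponds to 7.57 days.

7.6 days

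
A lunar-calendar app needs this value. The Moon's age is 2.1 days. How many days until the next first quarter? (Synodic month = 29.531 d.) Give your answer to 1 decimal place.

5.3 days

First quarter occurs at elongation 90°, i.e. at age 29.531 × 90/360 = 7.383 d.
That is 7.383 − 2.1 = 5.283 days ahead.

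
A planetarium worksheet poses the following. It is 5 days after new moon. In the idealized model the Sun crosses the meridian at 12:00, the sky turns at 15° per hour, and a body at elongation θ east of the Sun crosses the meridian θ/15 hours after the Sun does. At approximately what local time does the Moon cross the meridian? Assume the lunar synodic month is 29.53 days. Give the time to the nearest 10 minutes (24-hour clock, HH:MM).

The Moon has covered 5/29.53 of its cycle, so θ ≈ 360° × 5/29.53 = 61.0°.
Delay after the Sun = 61.0° / (15°/h) ≈ 4.06 h.
12:00 + 4.064 h ≈ 16:04 → 16:00 to the nearest ten minutes.

16:00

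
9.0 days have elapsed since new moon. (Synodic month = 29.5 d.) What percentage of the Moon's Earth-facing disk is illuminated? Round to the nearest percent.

67%

The Moon has covered 9.0/29.5 of its cycle, so θ ≈ 360° × 9.0/29.5 = 109.8°.
With cos θ = (-0.339), the lit fraction is (1 − (-0.339))/2 ≈ 0.670, so 67%.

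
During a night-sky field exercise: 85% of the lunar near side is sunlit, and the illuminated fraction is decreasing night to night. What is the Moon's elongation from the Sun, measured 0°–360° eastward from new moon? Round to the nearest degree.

From f = (1 − cos θ)/2: cos θ = 1 − 2×0.85 = -0.700; arccos → 134.4°.
Since the Moon is past full (waning), take the reflex angle: θ = 360° − 134.4° = 225.6°.

226°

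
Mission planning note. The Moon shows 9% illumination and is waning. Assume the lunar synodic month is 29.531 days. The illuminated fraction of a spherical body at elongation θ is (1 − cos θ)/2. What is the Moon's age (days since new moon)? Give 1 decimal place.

cos θ = 1 − 2f = 0.820, giving a principal value of 34.9°.
Waning ⇒ past full, so θ = 360° − 34.9° = 325.1°.
At 360°/29.531 d per day, 325.1° corresponds to 26.67 days.

26.7 days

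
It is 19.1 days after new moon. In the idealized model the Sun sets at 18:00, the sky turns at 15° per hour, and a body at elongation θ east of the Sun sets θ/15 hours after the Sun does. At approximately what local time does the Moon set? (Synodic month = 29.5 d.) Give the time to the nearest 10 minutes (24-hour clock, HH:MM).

Elongation θ = 360° × 19.1/29.5 ≈ 233.1°.
At 15° of sky rotation per hour, 233.1° corresponds to a 15.54 h lag.
18:00 + 15.539 h ≈ 09:32 → 09:30 to the nearest ten minutes.

09:30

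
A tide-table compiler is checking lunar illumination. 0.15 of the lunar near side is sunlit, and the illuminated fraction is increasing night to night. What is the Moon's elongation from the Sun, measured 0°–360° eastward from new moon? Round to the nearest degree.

From f = (1 − cos θ)/2: cos θ = 1 − 2×0.15 = 0.700; arccos → 45.6°.
Waxing ⇒ before full, so θ = 45.6°.

46°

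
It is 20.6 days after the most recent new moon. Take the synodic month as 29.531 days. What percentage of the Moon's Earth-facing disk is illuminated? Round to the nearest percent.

Phase angle: θ = 360°·(20.6 d)/(29.531 d) = 251.1°.
With cos θ = (-0.323), the lit fraction is (1 − (-0.323))/2 ≈ 0.662, so 66%.

66%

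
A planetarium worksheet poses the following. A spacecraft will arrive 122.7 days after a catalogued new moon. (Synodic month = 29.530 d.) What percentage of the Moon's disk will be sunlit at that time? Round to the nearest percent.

22%

122.7 d spans 4 complete synodic months (4 × 29.530 = 118.12 d) plus 4.58 d.
Phase angle: θ = 360°·(4.58 d)/(29.530 d) = 55.8°.
cos 55.8° = 0.562, so f = (1 − 0.562)/2 = 0.219, so 22%.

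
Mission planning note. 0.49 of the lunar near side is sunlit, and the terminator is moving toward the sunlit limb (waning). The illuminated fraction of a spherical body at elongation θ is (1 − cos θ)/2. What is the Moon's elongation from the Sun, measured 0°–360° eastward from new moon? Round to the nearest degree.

271°

From f = (1 − cos θ)/2: cos θ = 1 − 2×0.49 = 0.020; arccos → 88.9°.
Since the Moon is past full (waning), take the reflex angle: θ = 360° − 88.9° = 271.1°.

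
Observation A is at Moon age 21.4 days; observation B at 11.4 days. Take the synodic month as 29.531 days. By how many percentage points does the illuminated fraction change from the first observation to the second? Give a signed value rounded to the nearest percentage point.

First observation: θ = 360°·21.4/29.531 = 260.9°, so f = 0.579.
Second observation: θ = 139.0°, f = 0.877.
Δf = 0.877 − 0.579 = +0.298, i.e. +30 pp.

+30 percentage points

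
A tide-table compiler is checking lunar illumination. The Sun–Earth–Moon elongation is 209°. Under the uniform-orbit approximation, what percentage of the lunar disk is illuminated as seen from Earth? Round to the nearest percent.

f = (1 − cos 209°)/2 = (1 − (-0.875))/2 ≈ 0.937, i.e. 94%.

94%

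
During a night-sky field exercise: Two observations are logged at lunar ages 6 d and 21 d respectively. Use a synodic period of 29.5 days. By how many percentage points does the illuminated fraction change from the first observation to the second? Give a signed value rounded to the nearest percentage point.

+26 pp

θ₁ = 360° × 6/29.5 = 73.2°, f₁ = (1 − cos θ₁)/2 = 0.356.
θ₂ = 360° × 21/29.5 = 256.3°, f₂ = (1 − cos θ₂)/2 = 0.619.
Change = f₂ − f₁ = +0.263 → +26 percentage points.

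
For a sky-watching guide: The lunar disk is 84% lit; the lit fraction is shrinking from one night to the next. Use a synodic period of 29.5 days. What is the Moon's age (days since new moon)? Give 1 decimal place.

cos θ = 1 − 2f = -0.680, giving a principal value of 132.8°.
Waning ⇒ past full, so θ = 360° − 132.8° = 227.2°.
That fraction of the synodic month is 227.2/360 × 29.5 d ≈ 18.61 d.

18.6 days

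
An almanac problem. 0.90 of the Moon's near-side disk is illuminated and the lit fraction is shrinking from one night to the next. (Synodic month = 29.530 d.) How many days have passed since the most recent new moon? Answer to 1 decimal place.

cos θ = 1 − 2f = -0.800, giving a principal value of 143.1°.
A waning Moon lies in 180°–360°, so θ = 360° − 143.1° = 216.9°.
Age = 29.530 × 216.9°/360° ≈ 17.79 days.

17.8 days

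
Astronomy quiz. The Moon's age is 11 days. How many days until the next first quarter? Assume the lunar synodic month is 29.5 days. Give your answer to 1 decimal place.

First quarter is 0.25 of the way through the cycle: age 0.25 × 29.5 = 7.375 d.
Already past this cycle's first quarter; the next is at 7.375 + 29.5 = 36.875 d, so 36.875 − 11 = 25.875 days.

25.9 days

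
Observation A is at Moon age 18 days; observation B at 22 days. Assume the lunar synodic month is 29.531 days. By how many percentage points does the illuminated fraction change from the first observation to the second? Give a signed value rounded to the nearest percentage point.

-37 pp

θ₁ = 360° × 18/29.531 = 219.4°, f₁ = (1 − cos θ₁)/2 = 0.886.
θ₂ = 360° × 22/29.531 = 268.2°, f₂ = (1 − cos θ₂)/2 = 0.516.
Change = f₂ − f₁ = -0.370 → -37 percentage points.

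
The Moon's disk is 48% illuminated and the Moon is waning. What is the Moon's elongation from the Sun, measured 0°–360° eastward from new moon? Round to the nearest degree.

cos θ = 1 − 2f = 0.040, giving a principal value of 87.7°.
Waning ⇒ past full, so θ = 360° − 87.7° = 272.3°.

272°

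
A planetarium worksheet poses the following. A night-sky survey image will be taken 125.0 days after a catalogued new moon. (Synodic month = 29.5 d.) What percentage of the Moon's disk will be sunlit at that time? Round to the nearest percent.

46%

Reduce mod P: 125.0 − 4×29.5 = 7.00 d into the current lunation.
Elongation θ = 360° × 7.00/29.5 ≈ 85.4°.
With cos θ = 0.080, the lit fraction is (1 − 0.080)/2 ≈ 0.460, so 46%.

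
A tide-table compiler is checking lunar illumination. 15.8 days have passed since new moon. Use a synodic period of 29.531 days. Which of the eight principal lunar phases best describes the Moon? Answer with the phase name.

full moon

At 15.8/29.531 of the cycle, θ ≈ 193° — the full moon range.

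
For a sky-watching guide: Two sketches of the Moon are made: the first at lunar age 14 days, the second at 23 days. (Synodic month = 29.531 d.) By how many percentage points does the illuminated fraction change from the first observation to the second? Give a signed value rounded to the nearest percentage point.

-58 percentage points

θ₁ = 360° × 14/29.531 = 170.7°, f₁ = (1 − cos θ₁)/2 = 0.993.
θ₂ = 360° × 23/29.531 = 280.4°, f₂ = (1 − cos θ₂)/2 = 0.410.
Change = f₂ − f₁ = -0.583 → -58 percentage points.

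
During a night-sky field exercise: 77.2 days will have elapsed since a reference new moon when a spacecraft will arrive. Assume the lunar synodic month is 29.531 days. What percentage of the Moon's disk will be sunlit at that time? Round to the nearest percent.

88%

77.2/29.531 = 2.614 lunations, so 2 complete cycles and 18.14 d into the next.
The Moon has covered 18.14/29.531 of its cycle, so θ ≈ 360° × 18.14/29.531 = 221.1°.
cos 221.1° = (-0.753), so f = (1 − (-0.753))/2 = 0.877, so 88%.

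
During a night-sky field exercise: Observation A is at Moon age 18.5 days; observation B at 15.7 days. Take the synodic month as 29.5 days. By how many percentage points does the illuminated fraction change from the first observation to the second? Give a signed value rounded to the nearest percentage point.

+14 pp

First observation: θ = 360°·18.5/29.5 = 225.8°, so f = 0.849.
Second observation: θ = 191.6°, f = 0.990.
Δf = 0.990 − 0.849 = +0.141, i.e. +14 pp.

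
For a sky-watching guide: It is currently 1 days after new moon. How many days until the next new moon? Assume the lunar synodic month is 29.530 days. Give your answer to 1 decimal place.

28.5 days

One full lunation from the last new moon is 29.530 d; remaining = 29.530 − 1 = 28.530 d.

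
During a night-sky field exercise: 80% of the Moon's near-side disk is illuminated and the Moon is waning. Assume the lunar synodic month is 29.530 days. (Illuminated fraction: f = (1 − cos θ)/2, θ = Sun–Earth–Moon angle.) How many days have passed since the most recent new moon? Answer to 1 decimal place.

19.1 days

From f = (1 − cos θ)/2: cos θ = 1 − 2×0.80 = -0.600; arccos → 126.9°.
Since the Moon is past full (waning), take the reflex angle: θ = 360° − 126.9° = 233.1°.
Age = 29.530 × 233.1°/360° ≈ 19.12 days.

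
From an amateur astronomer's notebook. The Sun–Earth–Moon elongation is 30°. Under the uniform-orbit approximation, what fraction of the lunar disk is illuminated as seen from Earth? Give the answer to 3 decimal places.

0.067

f = (1 − cos 30°)/2 = (1 − 0.866)/2 ≈ 0.067.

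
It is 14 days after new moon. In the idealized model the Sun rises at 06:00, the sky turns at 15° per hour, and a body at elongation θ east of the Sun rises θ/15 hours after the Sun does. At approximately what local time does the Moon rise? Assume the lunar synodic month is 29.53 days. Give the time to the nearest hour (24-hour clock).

17:00

Phase angle: θ = 360°·(14 d)/(29.53 d) = 170.7°.
The Moon trails the Sun by θ/15 = 170.7/15 ≈ 11.38 hours.
06:00 + 11.38 h ≈ 17:23 → 17:00 to the nearest hour.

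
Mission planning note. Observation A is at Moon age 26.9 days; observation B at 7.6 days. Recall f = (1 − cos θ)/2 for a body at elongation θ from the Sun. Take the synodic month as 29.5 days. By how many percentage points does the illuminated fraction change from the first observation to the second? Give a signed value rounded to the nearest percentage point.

First observation: θ = 360°·26.9/29.5 = 328.3°, so f = 0.075.
Second observation: θ = 92.7°, f = 0.524.
Δf = 0.524 − 0.075 = +0.449, i.e. +45 pp.

+45 percentage points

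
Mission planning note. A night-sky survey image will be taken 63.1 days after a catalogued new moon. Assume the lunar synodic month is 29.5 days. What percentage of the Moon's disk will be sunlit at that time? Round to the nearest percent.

63.1/29.5 = 2.139 lunations, so 2 complete cycles and 4.10 d into the next.
The Moon has covered 4.10/29.5 of its cycle, so θ ≈ 360° × 4.10/29.5 = 50.0°.
With cos θ = 0.642, the lit fraction is (1 − 0.642)/2 ≈ 0.179, so 18%.

18%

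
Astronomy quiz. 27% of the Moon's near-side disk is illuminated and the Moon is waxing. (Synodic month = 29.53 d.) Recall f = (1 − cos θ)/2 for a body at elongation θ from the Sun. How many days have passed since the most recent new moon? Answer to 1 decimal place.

5.1 days

From f = (1 − cos θ)/2: cos θ = 1 − 2×0.27 = 0.460; arccos → 62.6°.
Waxing ⇒ before full, so θ = 62.6°.
That fraction of the synodic month is 62.6/360 × 29.53 d ≈ 5.14 d.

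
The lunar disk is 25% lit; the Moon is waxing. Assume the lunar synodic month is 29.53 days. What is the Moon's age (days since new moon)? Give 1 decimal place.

4.9 days

cos θ = 1 − 2f = 0.500, giving a principal value of 60.0°.
Waxing ⇒ before full, so θ = 60.0°.
Age = 29.53 × 60.0°/360° ≈ 4.92 days.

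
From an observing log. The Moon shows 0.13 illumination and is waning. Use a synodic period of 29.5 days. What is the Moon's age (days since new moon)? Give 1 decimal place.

26.0 days

From f = (1 − cos θ)/2: cos θ = 1 − 2×0.13 = 0.740; arccos → 42.3°.
Since the Moon is past full (waning), take the reflex angle: θ = 360° − 42.3° = 317.7°.
At 360°/29.5 d per day, 317.7° corresponds to 26.04 days.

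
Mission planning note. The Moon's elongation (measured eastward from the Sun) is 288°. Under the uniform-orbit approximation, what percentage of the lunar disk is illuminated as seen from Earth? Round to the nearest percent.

35%

cos 288° = 0.309, so f = (1 − 0.309)/2 = 0.345, i.e. 35%.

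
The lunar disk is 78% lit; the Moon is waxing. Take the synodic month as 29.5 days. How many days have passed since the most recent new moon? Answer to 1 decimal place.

cos θ = 1 − 2f = -0.560, giving a principal value of 124.1°.
The Moon is waxing (0°–180°), so θ = 124.1° directly.
Age = 29.5 × 124.1°/360° ≈ 10.17 days.

10.2 days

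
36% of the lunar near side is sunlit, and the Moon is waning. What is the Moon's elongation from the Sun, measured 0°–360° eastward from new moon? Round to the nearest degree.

cos θ = 1 − 2f = 0.280, giving a principal value of 73.7°.
Waning ⇒ past full, so θ = 360° − 73.7° = 286.3°.

286°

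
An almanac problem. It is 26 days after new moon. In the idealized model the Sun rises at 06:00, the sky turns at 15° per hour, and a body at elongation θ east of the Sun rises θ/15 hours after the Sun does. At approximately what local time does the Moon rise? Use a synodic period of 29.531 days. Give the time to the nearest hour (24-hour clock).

The Moon has covered 26/29.531 of its cycle, so θ ≈ 360° × 26/29.531 = 317.0°.
The Moon trails the Sun by θ/15 = 317.0/15 ≈ 21.13 hours.
06:00 + 21.13 h ≈ 03:08 → 03:00 to the nearest hour.

03:00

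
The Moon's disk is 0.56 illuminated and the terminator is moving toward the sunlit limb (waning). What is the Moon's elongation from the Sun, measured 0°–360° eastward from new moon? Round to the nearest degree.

263°

cos θ = 1 − 2f = -0.120, giving a principal value of 96.9°.
A waning Moon lies in 180°–360°, so θ = 360° − 96.9° = 263.1°.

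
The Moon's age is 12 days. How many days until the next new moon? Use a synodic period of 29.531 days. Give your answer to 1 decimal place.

17.5 days

One full lunation from the last new moon is 29.531 d; remaining = 29.531 − 12 = 17.531 d.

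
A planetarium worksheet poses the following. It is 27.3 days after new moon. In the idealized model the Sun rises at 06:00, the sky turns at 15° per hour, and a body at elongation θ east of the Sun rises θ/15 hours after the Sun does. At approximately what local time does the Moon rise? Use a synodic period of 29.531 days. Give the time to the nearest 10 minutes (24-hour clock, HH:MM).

04:10

Elongation θ = 360° × 27.3/29.531 ≈ 332.8°.
Delay after the Sun = 332.8° / (15°/h) ≈ 22.19 h.
06:00 + 22.187 h ≈ 04:11 → 04:10 to the nearest ten minutes.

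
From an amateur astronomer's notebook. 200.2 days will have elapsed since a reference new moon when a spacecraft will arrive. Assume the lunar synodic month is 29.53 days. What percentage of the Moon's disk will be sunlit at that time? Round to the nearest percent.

200.2 d spans 6 complete synodic months (6 × 29.53 = 177.18 d) plus 23.02 d.
Phase angle: θ = 360°·(23.02 d)/(29.53 d) = 280.6°.
cos 280.6° = 0.185, so f = (1 − 0.185)/2 = 0.408, so 41%.

41%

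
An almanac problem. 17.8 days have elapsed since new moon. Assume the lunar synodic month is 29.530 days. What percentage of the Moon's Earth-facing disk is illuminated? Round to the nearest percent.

90%

Elongation θ = 360° × 17.8/29.530 ≈ 217.0°.
cos 217.0° = (-0.799), so f = (1 − (-0.799))/2 = 0.899, so 90%.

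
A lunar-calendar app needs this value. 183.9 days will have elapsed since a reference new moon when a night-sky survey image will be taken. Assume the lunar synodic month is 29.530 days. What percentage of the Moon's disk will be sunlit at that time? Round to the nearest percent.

43%

183.9/29.530 = 6.228 lunations, so 6 complete cycles and 6.72 d into the next.
Elongation θ = 360° × 6.72/29.530 ≈ 81.9°.
Illuminated fraction = (1 − cos 81.9°)/2 = (1 − 0.140)/2 ≈ 0.430, so 43%.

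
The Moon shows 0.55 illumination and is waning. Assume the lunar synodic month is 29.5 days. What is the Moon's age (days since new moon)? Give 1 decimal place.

21.7 days

From f = (1 − cos θ)/2: cos θ = 1 − 2×0.55 = -0.100; arccos → 95.7°.
Since the Moon is past full (waning), take the reflex angle: θ = 360° − 95.7° = 264.3°.
That fraction of the synodic month is 264.3/360 × 29.5 d ≈ 21.65 d.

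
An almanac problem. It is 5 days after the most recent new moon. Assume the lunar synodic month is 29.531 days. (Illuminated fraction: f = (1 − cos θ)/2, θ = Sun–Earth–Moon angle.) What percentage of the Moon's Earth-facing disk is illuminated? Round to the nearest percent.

The Moon has covered 5/29.531 of its cycle, so θ ≈ 360° × 5/29.531 = 61.0°.
With cos θ = 0.486, the lit fraction is (1 − 0.486)/2 ≈ 0.257, so 26%.

26%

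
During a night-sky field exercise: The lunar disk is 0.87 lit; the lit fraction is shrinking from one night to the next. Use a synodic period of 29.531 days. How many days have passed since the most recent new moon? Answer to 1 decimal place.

cos θ = 1 − 2f = -0.740, giving a principal value of 137.7°.
Waning ⇒ past full, so θ = 360° − 137.7° = 222.3°.
Age = 29.531 × 222.3°/360° ≈ 18.23 days.

18.2 days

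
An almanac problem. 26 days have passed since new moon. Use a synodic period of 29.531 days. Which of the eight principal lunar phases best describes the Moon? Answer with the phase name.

At 26/29.531 of the cycle, θ ≈ 317° — the waning crescent range.

waning crescent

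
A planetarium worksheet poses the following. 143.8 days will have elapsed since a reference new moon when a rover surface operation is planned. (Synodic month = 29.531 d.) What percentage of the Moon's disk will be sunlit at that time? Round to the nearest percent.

16%

Reduce mod P: 143.8 − 4×29.531 = 25.68 d into the current lunation.
Elongation θ = 360° × 25.68/29.531 ≈ 313.0°.
cos 313.0° = 0.682, so f = (1 − 0.682)/2 = 0.159, so 16%.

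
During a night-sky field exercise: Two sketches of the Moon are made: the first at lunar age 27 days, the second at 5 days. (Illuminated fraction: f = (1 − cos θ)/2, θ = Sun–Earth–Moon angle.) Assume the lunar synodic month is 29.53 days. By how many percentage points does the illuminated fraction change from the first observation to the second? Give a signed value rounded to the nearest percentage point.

First observation: θ = 360°·27/29.53 = 329.2°, so f = 0.071.
Second observation: θ = 61.0°, f = 0.257.
Δf = 0.257 − 0.071 = +0.187, i.e. +19 pp.

+19 percentage points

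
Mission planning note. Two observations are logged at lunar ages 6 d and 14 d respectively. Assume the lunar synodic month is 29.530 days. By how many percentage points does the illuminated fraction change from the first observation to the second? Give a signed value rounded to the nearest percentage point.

θ₁ = 360° × 6/29.530 = 73.1°, f₁ = (1 − cos θ₁)/2 = 0.355.
θ₂ = 360° × 14/29.530 = 170.7°, f₂ = (1 − cos θ₂)/2 = 0.993.
Change = f₂ − f₁ = +0.638 → +64 percentage points.

+64 pp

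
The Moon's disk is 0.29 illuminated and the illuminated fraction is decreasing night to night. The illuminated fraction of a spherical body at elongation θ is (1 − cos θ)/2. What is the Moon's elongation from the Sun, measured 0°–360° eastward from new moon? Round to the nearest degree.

295°

Invert f = (1 − cos θ)/2 to get cos θ = 1 − 2(0.29) = 0.420, hence θ₀ = arccos 0.420 = 65.2°.
Waning ⇒ past full, so θ = 360° − 65.2° = 294.8°.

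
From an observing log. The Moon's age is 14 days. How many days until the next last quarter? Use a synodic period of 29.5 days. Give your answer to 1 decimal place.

Last quarter occurs at elongation 270°, i.e. at age 29.5 × 270/360 = 22.125 d.
So 8.125 days remain (22.125 − 14).

8.1 days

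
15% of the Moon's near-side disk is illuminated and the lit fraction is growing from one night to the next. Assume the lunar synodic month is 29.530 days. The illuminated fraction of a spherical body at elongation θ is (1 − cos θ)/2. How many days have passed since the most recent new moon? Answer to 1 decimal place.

3.7 days

From f = (1 − cos θ)/2: cos θ = 1 − 2×0.15 = 0.700; arccos → 45.6°.
Waxing ⇒ before full, so θ = 45.6°.
Age = 29.530 × 45.6°/360° ≈ 3.74 days.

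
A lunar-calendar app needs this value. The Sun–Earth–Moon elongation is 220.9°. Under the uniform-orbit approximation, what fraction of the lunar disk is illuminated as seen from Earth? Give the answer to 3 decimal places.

0.878

cos 220.9° = (-0.756), so f = (1 − (-0.756))/2 = 0.878.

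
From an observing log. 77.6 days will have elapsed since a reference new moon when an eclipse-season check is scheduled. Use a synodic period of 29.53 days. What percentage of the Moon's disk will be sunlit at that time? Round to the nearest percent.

77.6 d spans 2 complete synodic months (2 × 29.53 = 59.06 d) plus 18.54 d.
Elongation θ = 360° × 18.54/29.53 ≈ 226.0°.
With cos θ = (-0.694), the lit fraction is (1 − (-0.694))/2 ≈ 0.847, so 85%.

85%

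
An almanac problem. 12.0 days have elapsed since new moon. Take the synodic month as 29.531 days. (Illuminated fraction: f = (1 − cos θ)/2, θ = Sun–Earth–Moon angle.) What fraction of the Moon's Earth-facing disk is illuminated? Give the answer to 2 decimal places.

0.92

Phase angle: θ = 360°·(12.0 d)/(29.531 d) = 146.3°.
cos 146.3° = (-0.832), so f = (1 − (-0.832))/2 = 0.916.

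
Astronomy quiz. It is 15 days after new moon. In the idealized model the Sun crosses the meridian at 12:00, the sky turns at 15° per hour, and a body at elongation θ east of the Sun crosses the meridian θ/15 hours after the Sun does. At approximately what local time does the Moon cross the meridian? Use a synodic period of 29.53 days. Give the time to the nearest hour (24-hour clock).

The Moon has covered 15/29.53 of its cycle, so θ ≈ 360° × 15/29.53 = 182.9°.
The Moon trails the Sun by θ/15 = 182.9/15 ≈ 12.19 hours.
12:00 + 12.19 h ≈ 00:11 → 00:00 to the nearest hour.

00:00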